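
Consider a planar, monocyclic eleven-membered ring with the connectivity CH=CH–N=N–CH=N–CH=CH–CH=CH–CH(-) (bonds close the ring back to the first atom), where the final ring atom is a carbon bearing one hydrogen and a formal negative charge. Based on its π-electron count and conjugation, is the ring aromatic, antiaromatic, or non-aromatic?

Antiaromatic

The p orbitals form a continuous loop: every atom in a ring double bond is sp² and brings one electron to the p orbital; the doubly-bonded nitrogens are pyridine-type — their lone pairs lie in the ring plane, leaving one electron in the p orbital; the carbanion's lone pair occupies the p orbital. The ring is fully conjugated.
Tallying contributions gives 5 × 2 = 10 from the double-bond units + 2 from the CH(-) atom = 12.
12 = 4(3); a planar, fully conjugated 4n system is antiaromatic.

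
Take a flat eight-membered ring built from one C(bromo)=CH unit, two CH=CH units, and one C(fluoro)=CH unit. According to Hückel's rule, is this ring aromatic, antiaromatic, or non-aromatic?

Antiaromatic

The p orbitals form a continuous loop: each doubly-bonded ring atom is sp² with one p-orbital electron. The ring is fully conjugated.
Adding the contributions, 4 × 2 = 8 from the 4 double-bond units.
8 is a 4n count (n = 2), so the planar conjugated ring is antiaromatic.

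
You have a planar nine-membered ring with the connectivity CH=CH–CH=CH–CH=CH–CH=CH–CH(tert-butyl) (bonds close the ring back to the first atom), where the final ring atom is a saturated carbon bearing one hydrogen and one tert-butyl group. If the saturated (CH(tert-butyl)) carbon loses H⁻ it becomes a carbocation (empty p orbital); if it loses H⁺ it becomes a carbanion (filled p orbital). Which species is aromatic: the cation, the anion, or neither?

The anion

Once that carbon is sp², every ring atom has a p orbital and both ions are fully conjugated.
Cation: 4 × 2 + 0 = 8 π electrons → 4(2), antiaromatic.
Anion: 4 × 2 + 2 = 10 π electrons → 4(2)+2, aromatic.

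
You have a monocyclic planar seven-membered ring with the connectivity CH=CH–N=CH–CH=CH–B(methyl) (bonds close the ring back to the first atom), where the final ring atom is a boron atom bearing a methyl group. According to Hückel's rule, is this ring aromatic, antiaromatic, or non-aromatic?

Check conjugation: the double-bond atoms are sp², each contributing one p electron; each sp² =N– keeps its lone pair in-plane and puts one electron into the π system; the boron has an empty p orbital — every position has a p orbital, so the cyclic π system is continuous.
Adding the contributions, 3 × 2 = 6 from the double-bond units + 0 from the B(methyl) atom = 6.
Since 6 = 4·1 + 2, the ring meets the 4n+2 criterion.

Aromatic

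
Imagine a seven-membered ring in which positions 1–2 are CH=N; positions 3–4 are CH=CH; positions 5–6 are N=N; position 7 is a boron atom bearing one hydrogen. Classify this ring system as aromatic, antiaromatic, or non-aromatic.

The p orbitals form a continuous loop: every atom in a ring double bond is sp² and brings one electron to the p orbital; the doubly-bonded nitrogens are pyridine-type — their lone pairs lie in the ring plane, leaving one electron in the p orbital; the boron has an empty p orbital. The ring is fully conjugated.
π-electron count: 3 × 2 = 6 from the double-bond units + 0 from the BH atom = 6.
6 = 4(1) + 2, which satisfies Hückel's 4n+2 rule.

Aromatic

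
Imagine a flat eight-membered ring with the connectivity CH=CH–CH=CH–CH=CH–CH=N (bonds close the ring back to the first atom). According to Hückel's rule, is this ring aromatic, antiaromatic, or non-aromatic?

Antiaromatic

Every ring atom contributes a p orbital perpendicular to the ring (the double-bond atoms are sp², each contributing one p electron; each =N– nitrogen is pyridine-type (lone pair in the sp² plane, one electron in the p orbital)), so the π system is cyclic and fully conjugated.
Tallying contributions gives 4 × 2 = 8 from the 4 double-bond units.
A 4n π count (8, n = 2) in a planar conjugated ring means antiaromatic.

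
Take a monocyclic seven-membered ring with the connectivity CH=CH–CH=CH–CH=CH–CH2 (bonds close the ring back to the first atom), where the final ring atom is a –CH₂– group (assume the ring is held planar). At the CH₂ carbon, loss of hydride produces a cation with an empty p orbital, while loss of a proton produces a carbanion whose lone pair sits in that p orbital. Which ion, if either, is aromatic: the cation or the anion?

In both ions every ring atom is sp² and contributes a p orbital, so both rings are fully conjugated.
Cation: 3 × 2 + 0 = 6 π electrons → 4(1)+2, aromatic.
Anion: 3 × 2 + 2 = 8 π electrons → 4(2), antiaromatic.

The cation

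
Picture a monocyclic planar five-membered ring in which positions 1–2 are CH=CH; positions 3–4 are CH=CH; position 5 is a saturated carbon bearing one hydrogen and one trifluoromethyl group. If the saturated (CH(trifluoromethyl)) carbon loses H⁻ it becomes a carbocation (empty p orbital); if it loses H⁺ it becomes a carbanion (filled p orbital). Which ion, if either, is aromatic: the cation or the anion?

The anion

Once that carbon is sp², every ring atom has a p orbital and both ions are fully conjugated.
Cation: 2 × 2 + 0 = 4 π electrons → 4(1), antiaromatic.
Anion: 2 × 2 + 2 = 6 π electrons → 4(1)+2, aromatic.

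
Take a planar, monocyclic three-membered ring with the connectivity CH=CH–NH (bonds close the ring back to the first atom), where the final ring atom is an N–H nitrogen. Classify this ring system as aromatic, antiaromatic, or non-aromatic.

Antiaromatic

Check conjugation: every atom in a ring double bond is sp² and brings one electron to the p orbital; the pyrrole-type nitrogen donates its lone pair from the p orbital — every position has a p orbital, so the cyclic π system is continuous.
Counting π electrons: 1 × 2 = 2 from the double-bond unit + 2 from the NH atom = 4.
With 4 = 4·1 π electrons, Hückel's rule classifies the planar ring as antiaromatic.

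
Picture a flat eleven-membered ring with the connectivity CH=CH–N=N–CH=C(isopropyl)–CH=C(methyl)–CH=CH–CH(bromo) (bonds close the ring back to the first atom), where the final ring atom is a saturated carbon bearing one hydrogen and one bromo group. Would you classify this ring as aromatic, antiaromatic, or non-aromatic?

Because that saturated carbon is sp³ and has no p orbital in the ring π system at the CH(bromo) position, the π system cannot extend all the way around the ring.
A ring that is not fully conjugated cannot be aromatic or antiaromatic regardless of its π-electron count.

Non-aromatic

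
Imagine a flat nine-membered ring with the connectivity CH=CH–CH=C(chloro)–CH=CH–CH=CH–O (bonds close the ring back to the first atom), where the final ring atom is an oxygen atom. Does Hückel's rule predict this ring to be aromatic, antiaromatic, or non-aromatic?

All ring atoms are sp² and supply a p orbital to the ring (the double-bond atoms are sp², each contributing one p electron; the oxygen donates one lone pair from its p orbital); the conjugation is uninterrupted.
Adding the contributions, 4 × 2 = 8 from the double-bond units + 2 from the O atom = 10.
That gives a 4n+2 count (10, n = 2).

Aromatic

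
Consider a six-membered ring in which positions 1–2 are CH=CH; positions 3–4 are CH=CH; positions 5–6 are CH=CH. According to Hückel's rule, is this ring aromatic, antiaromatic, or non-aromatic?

Check conjugation: the double-bond atoms are sp², each contributing one p electron — every position has a p orbital, so the cyclic π system is continuous.
Counting π electrons: 3 × 2 = 6 from the 3 double-bond units.
Since 6 = 4·1 + 2, the ring meets the 4n+2 criterion.
(This ring is benzene.)

Aromatic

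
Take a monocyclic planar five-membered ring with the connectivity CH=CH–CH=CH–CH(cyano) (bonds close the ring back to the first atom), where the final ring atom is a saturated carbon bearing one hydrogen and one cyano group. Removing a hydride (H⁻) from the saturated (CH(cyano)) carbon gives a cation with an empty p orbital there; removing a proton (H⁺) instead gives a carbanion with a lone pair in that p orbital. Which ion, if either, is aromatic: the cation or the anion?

Both ions have a continuous loop of p orbitals — each ring atom is sp².
Cation: 2 × 2 + 0 = 4 π electrons → 4(1), antiaromatic.
Anion: 2 × 2 + 2 = 6 π electrons → 4(1)+2, aromatic.

The anion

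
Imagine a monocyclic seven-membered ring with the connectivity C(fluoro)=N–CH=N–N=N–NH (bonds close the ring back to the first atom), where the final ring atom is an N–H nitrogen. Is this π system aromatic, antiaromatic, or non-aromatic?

Antiaromatic

Every ring atom contributes a p orbital perpendicular to the ring (every atom in a ring double bond is sp² and brings one electron to the p orbital; each sp² =N– keeps its lone pair in-plane and puts one electron into the π system; the pyrrole-type nitrogen donates its lone pair from the p orbital), so the π system is cyclic and fully conjugated.
Counting π electrons: 3 × 2 = 6 from the double-bond units + 2 from the NH atom = 8.
8 is a 4n count (n = 2), so the planar conjugated ring is antiaromatic.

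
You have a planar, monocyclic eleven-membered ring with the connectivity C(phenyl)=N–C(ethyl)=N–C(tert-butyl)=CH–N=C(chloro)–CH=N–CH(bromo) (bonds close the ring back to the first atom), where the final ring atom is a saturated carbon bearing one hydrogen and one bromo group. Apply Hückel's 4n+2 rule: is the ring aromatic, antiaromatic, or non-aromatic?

Non-aromatic

The CH(bromo) carbon is saturated: that saturated carbon is sp³ and has no p orbital in the ring π system. Conjugation is not continuous around the ring.
A ring that is not fully conjugated cannot be aromatic or antiaromatic regardless of its π-electron count.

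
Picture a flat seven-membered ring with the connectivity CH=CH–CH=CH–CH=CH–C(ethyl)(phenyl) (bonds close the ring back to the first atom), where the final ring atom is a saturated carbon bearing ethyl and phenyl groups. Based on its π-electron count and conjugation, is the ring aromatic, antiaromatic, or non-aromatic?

The C(ethyl)(phenyl) position has four σ bonds — that saturated carbon is sp³ and has no p orbital in the ring π system — so the cyclic conjugation is interrupted.
Hückel's rule only applies to fully conjugated rings, so this one is simply non-aromatic.

Non-aromatic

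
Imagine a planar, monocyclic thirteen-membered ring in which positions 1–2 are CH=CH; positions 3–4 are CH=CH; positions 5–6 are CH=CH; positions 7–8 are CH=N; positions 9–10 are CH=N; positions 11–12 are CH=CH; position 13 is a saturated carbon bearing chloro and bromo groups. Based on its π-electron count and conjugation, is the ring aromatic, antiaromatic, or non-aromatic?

The C(chloro)(bromo) position has four σ bonds — that saturated carbon is sp³ and has no p orbital in the ring π system — so the cyclic conjugation is interrupted.
Without a continuous loop of overlapping p orbitals the Hückel electron count never comes into play.

Non-aromatic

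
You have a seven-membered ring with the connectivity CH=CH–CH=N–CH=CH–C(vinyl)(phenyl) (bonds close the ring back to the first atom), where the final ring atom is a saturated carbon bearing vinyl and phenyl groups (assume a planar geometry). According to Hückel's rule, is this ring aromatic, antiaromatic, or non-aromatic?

The C(vinyl)(phenyl) carbon is saturated: that saturated carbon is sp³ and has no p orbital in the ring π system. Conjugation is not continuous around the ring.
A ring that is not fully conjugated cannot be aromatic or antiaromatic regardless of its π-electron count.

Non-aromatic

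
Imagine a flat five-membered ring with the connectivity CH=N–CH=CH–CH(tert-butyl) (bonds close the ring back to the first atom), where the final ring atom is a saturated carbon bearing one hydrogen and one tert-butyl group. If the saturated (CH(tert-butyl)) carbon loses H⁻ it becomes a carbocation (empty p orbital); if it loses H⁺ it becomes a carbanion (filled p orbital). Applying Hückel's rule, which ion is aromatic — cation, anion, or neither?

In either ion the ring is fully conjugated: every atom, including the new sp² carbon, supplies a p orbital.
Cation: 2 × 2 + 0 = 4 π electrons → 4(1), antiaromatic.
Anion: 2 × 2 + 2 = 6 π electrons → 4(1)+2, aromatic.

The anion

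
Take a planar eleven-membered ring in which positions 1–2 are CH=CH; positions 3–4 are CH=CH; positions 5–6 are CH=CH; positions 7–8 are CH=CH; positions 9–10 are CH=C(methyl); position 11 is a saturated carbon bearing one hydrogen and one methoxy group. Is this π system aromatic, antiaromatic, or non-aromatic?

Non-aromatic

The CH(methoxy) position has four σ bonds — that saturated carbon is sp³ and has no p orbital in the ring π system — so the cyclic conjugation is interrupted.
A ring that is not fully conjugated cannot be aromatic or antiaromatic regardless of its π-electron count.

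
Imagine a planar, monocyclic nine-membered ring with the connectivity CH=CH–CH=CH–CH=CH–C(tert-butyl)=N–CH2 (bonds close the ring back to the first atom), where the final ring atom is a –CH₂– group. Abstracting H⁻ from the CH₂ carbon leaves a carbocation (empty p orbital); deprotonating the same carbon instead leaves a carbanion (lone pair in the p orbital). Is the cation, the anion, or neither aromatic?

In both ions every ring atom is sp² and contributes a p orbital, so both rings are fully conjugated.
Cation: 4 × 2 + 0 = 8 π electrons → 4(2), antiaromatic.
Anion: 4 × 2 + 2 = 10 π electrons → 4(2)+2, aromatic.

The anion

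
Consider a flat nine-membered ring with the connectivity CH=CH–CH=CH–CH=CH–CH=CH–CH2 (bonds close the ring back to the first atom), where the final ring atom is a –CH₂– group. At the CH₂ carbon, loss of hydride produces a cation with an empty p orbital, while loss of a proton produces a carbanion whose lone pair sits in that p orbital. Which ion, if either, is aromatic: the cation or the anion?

In both ions every ring atom is sp² and contributes a p orbital, so both rings are fully conjugated.
Cation: 4 × 2 + 0 = 8 π electrons → 4(2), antiaromatic.
Anion: 4 × 2 + 2 = 10 π electrons → 4(2)+2, aromatic.

The anion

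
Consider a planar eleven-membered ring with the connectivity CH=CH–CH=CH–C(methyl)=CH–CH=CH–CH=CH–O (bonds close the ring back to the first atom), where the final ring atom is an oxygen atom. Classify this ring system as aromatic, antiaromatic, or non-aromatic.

Every ring atom contributes a p orbital perpendicular to the ring (every atom in a ring double bond is sp² and brings one electron to the p orbital; the oxygen donates one lone pair from its p orbital), so the π system is cyclic and fully conjugated.
Tallying contributions gives 5 × 2 = 10 from the double-bond units + 2 from the O atom = 12.
A 4n π count (12, n = 3) in a planar conjugated ring means antiaromatic.

Antiaromatic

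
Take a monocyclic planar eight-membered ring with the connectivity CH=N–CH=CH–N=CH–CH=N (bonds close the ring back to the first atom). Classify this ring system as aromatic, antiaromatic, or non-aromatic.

Antiaromatic

The p orbitals form a continuous loop: the double-bond atoms are sp², each contributing one p electron; the doubly-bonded nitrogens are pyridine-type — their lone pairs lie in the ring plane, leaving one electron in the p orbital. The ring is fully conjugated.
Tallying contributions gives 4 × 2 = 8 from the 4 double-bond units.
8 is a 4n count (n = 2), so the planar conjugated ring is antiaromatic.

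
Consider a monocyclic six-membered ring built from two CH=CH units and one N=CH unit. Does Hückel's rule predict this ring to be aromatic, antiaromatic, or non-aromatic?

The p orbitals form a continuous loop: every atom in a ring double bond is sp² and brings one electron to the p orbital; each =N– nitrogen is pyridine-type (lone pair in the sp² plane, one electron in the p orbital). The ring is fully conjugated.
Adding the contributions, 3 × 2 = 6 from the 3 double-bond units.
That gives a 4n+2 count (6, n = 1).

Aromatic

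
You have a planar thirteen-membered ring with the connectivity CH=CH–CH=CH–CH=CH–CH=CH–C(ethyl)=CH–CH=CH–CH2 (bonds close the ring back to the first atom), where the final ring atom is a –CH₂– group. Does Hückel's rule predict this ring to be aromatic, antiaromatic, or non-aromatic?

Because the tetrahedral CH₂ carbon is sp³ and has no p orbital in the ring π system at the CH2 position, the π system cannot extend all the way around the ring.
Hückel's rule only applies to fully conjugated rings, so this one is simply non-aromatic.

Non-aromatic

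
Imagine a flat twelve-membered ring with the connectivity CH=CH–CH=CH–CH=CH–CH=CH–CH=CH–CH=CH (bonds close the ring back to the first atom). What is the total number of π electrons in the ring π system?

12

Check conjugation: each doubly-bonded ring atom is sp² with one p-orbital electron — every position has a p orbital, so the cyclic π system is continuous.
Counting π electrons: 6 × 2 = 12 from the 6 double-bond units.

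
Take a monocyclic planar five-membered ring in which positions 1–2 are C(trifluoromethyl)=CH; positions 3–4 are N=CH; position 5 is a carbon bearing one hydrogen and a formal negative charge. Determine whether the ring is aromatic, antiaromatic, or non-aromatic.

Aromatic

Check conjugation: the double-bond atoms are sp², each contributing one p electron; the doubly-bonded nitrogens are pyridine-type — their lone pairs lie in the ring plane, leaving one electron in the p orbital; the carbanion's lone pair occupies the p orbital — every position has a p orbital, so the cyclic π system is continuous.
Tallying contributions gives 2 × 2 = 4 from the double-bond units + 2 from the CH(-) atom = 6.
6 = 4(1) + 2, which satisfies Hückel's 4n+2 rule.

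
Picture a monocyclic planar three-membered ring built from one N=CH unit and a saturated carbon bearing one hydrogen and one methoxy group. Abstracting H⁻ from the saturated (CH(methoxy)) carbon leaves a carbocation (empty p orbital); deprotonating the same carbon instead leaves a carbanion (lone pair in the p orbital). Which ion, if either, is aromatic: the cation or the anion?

The cation

Once that carbon is sp², every ring atom has a p orbital and both ions are fully conjugated.
Cation: 1 × 2 + 0 = 2 π electrons → 4(0)+2, aromatic.
Anion: 1 × 2 + 2 = 4 π electrons → 4(1), antiaromatic.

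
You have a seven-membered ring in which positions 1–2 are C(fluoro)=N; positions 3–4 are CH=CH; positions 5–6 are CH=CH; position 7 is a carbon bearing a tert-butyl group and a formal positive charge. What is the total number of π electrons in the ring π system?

6

Every ring atom contributes a p orbital perpendicular to the ring (each doubly-bonded ring atom is sp² with one p-orbital electron; each =N– nitrogen is pyridine-type (lone pair in the sp² plane, one electron in the p orbital); the carbocation has an empty p orbital), so the π system is cyclic and fully conjugated.
Counting π electrons: 3 × 2 = 6 from the double-bond units + 0 from the C(tert-butyl)(+) atom = 6.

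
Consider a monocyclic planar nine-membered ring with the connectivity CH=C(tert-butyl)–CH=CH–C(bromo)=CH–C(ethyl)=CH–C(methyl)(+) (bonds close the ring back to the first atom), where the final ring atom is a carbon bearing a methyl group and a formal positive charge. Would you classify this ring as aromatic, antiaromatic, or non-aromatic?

Antiaromatic

The p orbitals form a continuous loop: every atom in a ring double bond is sp² and brings one electron to the p orbital; the carbocation has an empty p orbital. The ring is fully conjugated.
Counting π electrons: 4 × 2 = 8 from the double-bond units + 0 from the C(methyl)(+) atom = 8.
A 4n π count (8, n = 2) in a planar conjugated ring means antiaromatic.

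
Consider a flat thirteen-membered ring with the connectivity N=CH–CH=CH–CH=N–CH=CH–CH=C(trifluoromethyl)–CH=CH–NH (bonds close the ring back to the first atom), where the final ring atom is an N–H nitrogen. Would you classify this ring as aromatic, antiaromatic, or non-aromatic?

Aromatic

Check conjugation: the double-bond atoms are sp², each contributing one p electron; each =N– nitrogen is pyridine-type (lone pair in the sp² plane, one electron in the p orbital); the pyrrole-type nitrogen donates its lone pair from the p orbital — every position has a p orbital, so the cyclic π system is continuous.
Counting π electrons: 6 × 2 = 12 from the double-bond units + 2 from the NH atom = 14.
That gives a 4n+2 count (14, n = 3).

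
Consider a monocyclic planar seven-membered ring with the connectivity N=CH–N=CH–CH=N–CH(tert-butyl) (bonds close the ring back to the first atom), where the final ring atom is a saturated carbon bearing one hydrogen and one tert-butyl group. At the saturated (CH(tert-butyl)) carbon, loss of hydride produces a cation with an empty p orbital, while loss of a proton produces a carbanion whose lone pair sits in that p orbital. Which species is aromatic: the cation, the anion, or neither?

The cation

Both ions have a continuous loop of p orbitals — each ring atom is sp².
Cation: 3 × 2 + 0 = 6 π electrons → 4(1)+2, aromatic.
Anion: 3 × 2 + 2 = 8 π electrons → 4(2), antiaromatic.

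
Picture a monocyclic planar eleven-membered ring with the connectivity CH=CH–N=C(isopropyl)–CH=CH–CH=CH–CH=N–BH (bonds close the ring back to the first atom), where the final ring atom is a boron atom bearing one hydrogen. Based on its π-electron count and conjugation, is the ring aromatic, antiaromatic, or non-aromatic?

Every ring atom contributes a p orbital perpendicular to the ring (each doubly-bonded ring atom is sp² with one p-orbital electron; each sp² =N– keeps its lone pair in-plane and puts one electron into the π system; the boron has an empty p orbital), so the π system is cyclic and fully conjugated.
Tallying contributions gives 5 × 2 = 10 from the double-bond units + 0 from the BH atom = 10.
That gives a 4n+2 count (10, n = 2).

Aromatic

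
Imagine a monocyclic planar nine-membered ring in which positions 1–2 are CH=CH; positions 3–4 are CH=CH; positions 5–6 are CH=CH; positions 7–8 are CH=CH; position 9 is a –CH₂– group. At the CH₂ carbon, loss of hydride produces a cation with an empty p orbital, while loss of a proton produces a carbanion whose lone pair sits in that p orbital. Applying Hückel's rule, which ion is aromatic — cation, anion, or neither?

The anion

Once that carbon is sp², every ring atom has a p orbital and both ions are fully conjugated.
Cation: 4 × 2 + 0 = 8 π electrons → 4(2), antiaromatic.
Anion: 4 × 2 + 2 = 10 π electrons → 4(2)+2, aromatic.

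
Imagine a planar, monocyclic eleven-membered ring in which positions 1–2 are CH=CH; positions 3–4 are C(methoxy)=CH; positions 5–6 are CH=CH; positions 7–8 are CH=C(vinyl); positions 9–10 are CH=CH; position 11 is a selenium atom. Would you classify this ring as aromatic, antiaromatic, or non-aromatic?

Antiaromatic

Check conjugation: every atom in a ring double bond is sp² and brings one electron to the p orbital; the selenium donates one lone pair from its p orbital — every position has a p orbital, so the cyclic π system is continuous.
π-electron count: 5 × 2 = 10 from the double-bond units + 2 from the Se atom = 12.
A 4n π count (12, n = 3) in a planar conjugated ring means antiaromatic.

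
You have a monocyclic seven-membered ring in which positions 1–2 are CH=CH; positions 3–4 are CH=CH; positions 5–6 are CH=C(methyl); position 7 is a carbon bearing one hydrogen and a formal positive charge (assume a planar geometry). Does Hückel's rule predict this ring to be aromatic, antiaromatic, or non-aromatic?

Every ring atom contributes a p orbital perpendicular to the ring (each doubly-bonded ring atom is sp² with one p-orbital electron; the carbocation has an empty p orbital), so the π system is cyclic and fully conjugated.
Tallying contributions gives 3 × 2 = 6 from the double-bond units + 0 from the CH(+) atom = 6.
With 6 π electrons (n = 1), the Hückel 4n+2 condition holds.

Aromatic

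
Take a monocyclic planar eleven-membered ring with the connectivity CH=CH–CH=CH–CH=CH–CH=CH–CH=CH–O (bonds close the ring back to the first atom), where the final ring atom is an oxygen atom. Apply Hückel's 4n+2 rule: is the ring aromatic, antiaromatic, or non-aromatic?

Antiaromatic

Every ring atom contributes a p orbital perpendicular to the ring (each doubly-bonded ring atom is sp² with one p-orbital electron; the oxygen donates one lone pair from its p orbital), so the π system is cyclic and fully conjugated.
π-electron count: 5 × 2 = 10 from the double-bond units + 2 from the O atom = 12.
With 12 = 4·3 π electrons, Hückel's rule classifies the planar ring as antiaromatic.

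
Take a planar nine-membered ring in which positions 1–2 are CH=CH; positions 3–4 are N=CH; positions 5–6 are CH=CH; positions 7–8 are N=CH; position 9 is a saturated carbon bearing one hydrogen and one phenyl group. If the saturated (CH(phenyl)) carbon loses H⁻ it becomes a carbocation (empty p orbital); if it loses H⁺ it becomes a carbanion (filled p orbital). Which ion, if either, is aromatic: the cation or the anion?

Both ions have a continuous loop of p orbitals — each ring atom is sp².
Cation: 4 × 2 + 0 = 8 π electrons → 4(2), antiaromatic.
Anion: 4 × 2 + 2 = 10 π electrons → 4(2)+2, aromatic.

The anion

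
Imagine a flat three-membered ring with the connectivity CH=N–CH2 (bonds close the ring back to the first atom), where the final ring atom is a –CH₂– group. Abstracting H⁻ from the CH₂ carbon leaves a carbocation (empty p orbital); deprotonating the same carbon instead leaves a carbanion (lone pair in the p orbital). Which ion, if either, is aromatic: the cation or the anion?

Both ions have a continuous loop of p orbitals — each ring atom is sp².
Cation: 1 × 2 + 0 = 2 π electrons → 4(0)+2, aromatic.
Anion: 1 × 2 + 2 = 4 π electrons → 4(1), antiaromatic.

The cation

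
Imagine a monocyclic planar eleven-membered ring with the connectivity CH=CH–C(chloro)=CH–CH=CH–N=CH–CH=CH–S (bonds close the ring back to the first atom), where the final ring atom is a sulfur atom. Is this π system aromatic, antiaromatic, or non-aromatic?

Antiaromatic

Check conjugation: the double-bond atoms are sp², each contributing one p electron; the doubly-bonded nitrogens are pyridine-type — their lone pairs lie in the ring plane, leaving one electron in the p orbital; the sulfur donates one lone pair from its p orbital — every position has a p orbital, so the cyclic π system is continuous.
Counting π electrons: 5 × 2 = 10 from the double-bond units + 2 from the S atom = 12.
12 = 4(3); a planar, fully conjugated 4n system is antiaromatic.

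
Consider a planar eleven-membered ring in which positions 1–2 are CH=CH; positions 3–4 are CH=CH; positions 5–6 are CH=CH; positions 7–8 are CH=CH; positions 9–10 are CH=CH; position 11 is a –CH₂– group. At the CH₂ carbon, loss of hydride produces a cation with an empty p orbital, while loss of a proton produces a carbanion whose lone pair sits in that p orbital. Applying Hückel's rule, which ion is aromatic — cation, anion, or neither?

In both ions every ring atom is sp² and contributes a p orbital, so both rings are fully conjugated.
Cation: 5 × 2 + 0 = 10 π electrons → 4(2)+2, aromatic.
Anion: 5 × 2 + 2 = 12 π electrons → 4(3), antiaromatic.

The cation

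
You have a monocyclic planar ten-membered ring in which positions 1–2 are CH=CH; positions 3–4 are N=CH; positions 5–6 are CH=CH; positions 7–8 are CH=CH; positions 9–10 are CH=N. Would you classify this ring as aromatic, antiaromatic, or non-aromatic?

All ring atoms are sp² and supply a p orbital to the ring (each doubly-bonded ring atom is sp² with one p-orbital electron; each sp² =N– keeps its lone pair in-plane and puts one electron into the π system); the conjugation is uninterrupted.
π-electron count: 5 × 2 = 10 from the 5 double-bond units.
That gives a 4n+2 count (10, n = 2).

Aromatic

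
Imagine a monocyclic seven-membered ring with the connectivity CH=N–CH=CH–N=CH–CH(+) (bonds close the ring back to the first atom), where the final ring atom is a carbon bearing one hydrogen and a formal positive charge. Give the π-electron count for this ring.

6

Every ring atom contributes a p orbital perpendicular to the ring (the double-bond atoms are sp², each contributing one p electron; each =N– nitrogen is pyridine-type (lone pair in the sp² plane, one electron in the p orbital); the carbocation has an empty p orbital), so the π system is cyclic and fully conjugated.
Tallying contributions gives 3 × 2 = 6 from the double-bond units + 0 from the CH(+) atom = 6.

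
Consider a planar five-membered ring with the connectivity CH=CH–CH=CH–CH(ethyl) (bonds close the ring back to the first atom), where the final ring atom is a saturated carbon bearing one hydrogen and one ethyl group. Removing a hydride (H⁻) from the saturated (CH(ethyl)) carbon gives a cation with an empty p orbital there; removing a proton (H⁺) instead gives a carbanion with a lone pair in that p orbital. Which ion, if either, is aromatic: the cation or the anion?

Once that carbon is sp², every ring atom has a p orbital and both ions are fully conjugated.
Cation: 2 × 2 + 0 = 4 π electrons → 4(1), antiaromatic.
Anion: 2 × 2 + 2 = 6 π electrons → 4(1)+2, aromatic.

The anion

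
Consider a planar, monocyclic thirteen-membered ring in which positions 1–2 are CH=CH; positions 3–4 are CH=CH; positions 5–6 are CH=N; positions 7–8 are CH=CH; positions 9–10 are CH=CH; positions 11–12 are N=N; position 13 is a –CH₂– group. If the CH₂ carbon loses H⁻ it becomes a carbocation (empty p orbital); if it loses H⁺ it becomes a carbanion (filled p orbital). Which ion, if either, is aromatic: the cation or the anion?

The anion

In both ions every ring atom is sp² and contributes a p orbital, so both rings are fully conjugated.
Cation: 6 × 2 + 0 = 12 π electrons → 4(3), antiaromatic.
Anion: 6 × 2 + 2 = 14 π electrons → 4(3)+2, aromatic.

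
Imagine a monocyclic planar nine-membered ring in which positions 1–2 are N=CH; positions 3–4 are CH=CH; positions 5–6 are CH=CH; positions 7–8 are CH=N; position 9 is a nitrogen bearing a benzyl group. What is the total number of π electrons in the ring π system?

All ring atoms are sp² and supply a p orbital to the ring (every atom in a ring double bond is sp² and brings one electron to the p orbital; each sp² =N– keeps its lone pair in-plane and puts one electron into the π system; the pyrrole-type nitrogen donates its lone pair from the p orbital); the conjugation is uninterrupted.
Counting π electrons: 4 × 2 = 8 from the double-bond units + 2 from the N(benzyl) atom = 10.

10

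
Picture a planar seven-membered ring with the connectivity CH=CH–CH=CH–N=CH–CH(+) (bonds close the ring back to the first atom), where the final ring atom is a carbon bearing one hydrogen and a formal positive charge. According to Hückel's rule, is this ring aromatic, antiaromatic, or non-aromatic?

Check conjugation: each doubly-bonded ring atom is sp² with one p-orbital electron; each sp² =N– keeps its lone pair in-plane and puts one electron into the π system; the carbocation has an empty p orbital — every position has a p orbital, so the cyclic π system is continuous.
Tallying contributions gives 3 × 2 = 6 from the double-bond units + 0 from the CH(+) atom = 6.
6 = 4(1) + 2, which satisfies Hückel's 4n+2 rule.

Aromatic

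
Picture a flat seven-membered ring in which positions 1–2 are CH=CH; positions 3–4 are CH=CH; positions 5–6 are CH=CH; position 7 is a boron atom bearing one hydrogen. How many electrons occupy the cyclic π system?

6

All ring atoms are sp² and supply a p orbital to the ring (every atom in a ring double bond is sp² and brings one electron to the p orbital; the boron has an empty p orbital); the conjugation is uninterrupted.
π-electron count: 3 × 2 = 6 from the double-bond units + 0 from the BH atom = 6.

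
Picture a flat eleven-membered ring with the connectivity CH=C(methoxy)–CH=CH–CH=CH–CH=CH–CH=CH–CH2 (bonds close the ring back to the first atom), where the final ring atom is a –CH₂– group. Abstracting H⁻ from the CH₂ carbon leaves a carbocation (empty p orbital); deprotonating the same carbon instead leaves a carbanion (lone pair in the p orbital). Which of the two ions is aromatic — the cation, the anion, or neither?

The cation

In either ion the ring is fully conjugated: every atom, including the new sp² carbon, supplies a p orbital.
Cation: 5 × 2 + 0 = 10 π electrons → 4(2)+2, aromatic.
Anion: 5 × 2 + 2 = 12 π electrons → 4(3), antiaromatic.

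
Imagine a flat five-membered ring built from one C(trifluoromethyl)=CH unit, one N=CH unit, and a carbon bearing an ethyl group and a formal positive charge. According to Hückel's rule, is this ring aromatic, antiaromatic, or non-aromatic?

Check conjugation: the double-bond atoms are sp², each contributing one p electron; the doubly-bonded nitrogens are pyridine-type — their lone pairs lie in the ring plane, leaving one electron in the p orbital; the carbocation has an empty p orbital — every position has a p orbital, so the cyclic π system is continuous.
Adding the contributions, 2 × 2 = 4 from the double-bond units + 0 from the C(ethyl)(+) atom = 4.
4 = 4(1); a planar, fully conjugated 4n system is antiaromatic.

Antiaromatic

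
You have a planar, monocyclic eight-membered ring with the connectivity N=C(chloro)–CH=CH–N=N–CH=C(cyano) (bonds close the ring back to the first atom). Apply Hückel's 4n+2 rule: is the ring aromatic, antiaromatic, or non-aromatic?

Antiaromatic

All ring atoms are sp² and supply a p orbital to the ring (every atom in a ring double bond is sp² and brings one electron to the p orbital; each =N– nitrogen is pyridine-type (lone pair in the sp² plane, one electron in the p orbital)); the conjugation is uninterrupted.
π-electron count: 4 × 2 = 8 from the 4 double-bond units.
8 = 4(2); a planar, fully conjugated 4n system is antiaromatic.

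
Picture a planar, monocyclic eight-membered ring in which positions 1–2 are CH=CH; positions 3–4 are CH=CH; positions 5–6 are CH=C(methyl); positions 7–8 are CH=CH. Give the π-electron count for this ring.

8

Check conjugation: every atom in a ring double bond is sp² and brings one electron to the p orbital — every position has a p orbital, so the cyclic π system is continuous.
Counting π electrons: 4 × 2 = 8 from the 4 double-bond units.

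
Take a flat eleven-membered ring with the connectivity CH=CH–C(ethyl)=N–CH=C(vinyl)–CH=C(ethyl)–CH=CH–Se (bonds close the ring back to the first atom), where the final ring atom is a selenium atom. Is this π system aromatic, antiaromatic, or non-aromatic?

Check conjugation: every atom in a ring double bond is sp² and brings one electron to the p orbital; each =N– nitrogen is pyridine-type (lone pair in the sp² plane, one electron in the p orbital); the selenium donates one lone pair from its p orbital — every position has a p orbital, so the cyclic π system is continuous.
π-electron count: 5 × 2 = 10 from the double-bond units + 2 from the Se atom = 12.
12 = 4(3); a planar, fully conjugated 4n system is antiaromatic.

Antiaromatic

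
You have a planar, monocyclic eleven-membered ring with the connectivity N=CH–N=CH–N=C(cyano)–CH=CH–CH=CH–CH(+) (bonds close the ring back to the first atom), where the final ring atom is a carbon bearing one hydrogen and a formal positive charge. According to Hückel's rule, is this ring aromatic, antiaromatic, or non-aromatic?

Aromatic

The p orbitals form a continuous loop: each doubly-bonded ring atom is sp² with one p-orbital electron; the doubly-bonded nitrogens are pyridine-type — their lone pairs lie in the ring plane, leaving one electron in the p orbital; the carbocation has an empty p orbital. The ring is fully conjugated.
Tallying contributions gives 5 × 2 = 10 from the double-bond units + 0 from the CH(+) atom = 10.
With 10 π electrons (n = 2), the Hückel 4n+2 condition holds.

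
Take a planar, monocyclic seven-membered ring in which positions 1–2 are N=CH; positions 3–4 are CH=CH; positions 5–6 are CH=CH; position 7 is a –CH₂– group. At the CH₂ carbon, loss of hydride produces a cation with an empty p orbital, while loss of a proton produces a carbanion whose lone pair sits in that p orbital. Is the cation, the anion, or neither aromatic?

The cation

In either ion the ring is fully conjugated: every atom, including the new sp² carbon, supplies a p orbital.
Cation: 3 × 2 + 0 = 6 π electrons → 4(1)+2, aromatic.
Anion: 3 × 2 + 2 = 8 π electrons → 4(2), antiaromatic.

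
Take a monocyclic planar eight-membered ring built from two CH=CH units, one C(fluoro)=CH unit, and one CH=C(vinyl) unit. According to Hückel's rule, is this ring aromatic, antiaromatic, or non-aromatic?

Antiaromatic

All ring atoms are sp² and supply a p orbital to the ring (every atom in a ring double bond is sp² and brings one electron to the p orbital); the conjugation is uninterrupted.
Counting π electrons: 4 × 2 = 8 from the 4 double-bond units.
With 8 = 4·2 π electrons, Hückel's rule classifies the planar ring as antiaromatic.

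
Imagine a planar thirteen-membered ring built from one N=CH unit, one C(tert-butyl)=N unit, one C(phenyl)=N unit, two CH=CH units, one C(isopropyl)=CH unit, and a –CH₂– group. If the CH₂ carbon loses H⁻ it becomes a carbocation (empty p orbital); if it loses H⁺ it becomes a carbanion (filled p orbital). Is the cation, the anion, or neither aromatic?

Once that carbon is sp², every ring atom has a p orbital and both ions are fully conjugated.
Cation: 6 × 2 + 0 = 12 π electrons → 4(3), antiaromatic.
Anion: 6 × 2 + 2 = 14 π electrons → 4(3)+2, aromatic.

The anion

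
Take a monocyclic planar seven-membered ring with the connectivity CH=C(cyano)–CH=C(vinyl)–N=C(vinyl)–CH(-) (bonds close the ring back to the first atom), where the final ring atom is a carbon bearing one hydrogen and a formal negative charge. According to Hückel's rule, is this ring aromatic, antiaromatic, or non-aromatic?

Check conjugation: every atom in a ring double bond is sp² and brings one electron to the p orbital; the doubly-bonded nitrogens are pyridine-type — their lone pairs lie in the ring plane, leaving one electron in the p orbital; the carbanion's lone pair occupies the p orbital — every position has a p orbital, so the cyclic π system is continuous.
Adding the contributions, 3 × 2 = 6 from the double-bond units + 2 from the CH(-) atom = 8.
8 is a 4n count (n = 2), so the planar conjugated ring is antiaromatic.

Antiaromatic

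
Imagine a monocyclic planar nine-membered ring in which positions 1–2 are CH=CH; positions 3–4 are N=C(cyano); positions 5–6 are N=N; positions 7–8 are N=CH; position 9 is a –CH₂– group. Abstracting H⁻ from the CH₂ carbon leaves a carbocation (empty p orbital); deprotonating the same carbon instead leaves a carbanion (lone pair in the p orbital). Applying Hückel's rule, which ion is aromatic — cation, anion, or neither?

The anion

Once that carbon is sp², every ring atom has a p orbital and both ions are fully conjugated.
Cation: 4 × 2 + 0 = 8 π electrons → 4(2), antiaromatic.
Anion: 4 × 2 + 2 = 10 π electrons → 4(2)+2, aromatic.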